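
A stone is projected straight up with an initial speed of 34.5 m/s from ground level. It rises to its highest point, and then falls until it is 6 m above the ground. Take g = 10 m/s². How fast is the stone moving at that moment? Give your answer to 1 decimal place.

Phase 1 (rising): v₀ = 34.5 m/s, a = -10 m/s².
v = v₀ + at → t = (0 − 34.5) / -10 = 3.45 s
v² = v₀² + 2aΔx → Δx = (0² − 34.5²)/(2·-10) = 59.5 m

Phase 2 (falling): v₀ = 0 m/s, a = -10 m/s².
Falls 53.5 m from rest: t = √(2·53.5/10) = 3.27 s; v = g·t = 32.7 m/s.
Final speed = 32.7 m/s

32.7 m/s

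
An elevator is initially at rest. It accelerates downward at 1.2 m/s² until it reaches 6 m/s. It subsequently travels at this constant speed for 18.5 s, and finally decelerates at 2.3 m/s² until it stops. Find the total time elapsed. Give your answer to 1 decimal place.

26.1 s

Phase 1 (accelerating): v₀ = 0 m/s, a = 1.2 m/s².
v = v₀ + at → t = (6 − 0) / 1.2 = 5.00 s
v² = v₀² + 2aΔx → Δx = (6² − 0²)/(2·1.2) = 15.0 m

Phase 2 (constant speed): v₀ = 6.00 m/s, a = 0 m/s².
v = v₀ + at = 6.00 + (0)(18.5) = 6.00 m/s
Δx = v₀t + ½at² = 6.00·18.5 + 0.5·0·18.5² = 111 m

Phase 3 (decelerating): v₀ = 6.00 m/s, a = -2.3 m/s².
v = v₀ + at → t = (0 − 6.00) / -2.3 = 2.61 s
v² = v₀² + 2aΔx → Δx = (0² − 6.00²)/(2·-2.3) = 7.83 m
Total time = 5.00 + 18.5 + 2.61 = 26.1 s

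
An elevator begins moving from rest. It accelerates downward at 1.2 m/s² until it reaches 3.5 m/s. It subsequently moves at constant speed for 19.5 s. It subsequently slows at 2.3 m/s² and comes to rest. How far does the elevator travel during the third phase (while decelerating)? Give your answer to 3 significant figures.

2.66 m

Phase 1 (accelerating): v₀ = 0 m/s, a = 1.2 m/s².
v = v₀ + at → t = (3.5 − 0) / 1.2 = 2.92 s
v² = v₀² + 2aΔx → Δx = (3.5² − 0²)/(2·1.2) = 5.10 m

Phase 2 (constant speed): v₀ = 3.50 m/s, a = 0 m/s².
v = v₀ + at = 3.50 + (0)(19.5) = 3.50 m/s
Δx = v₀t + ½at² = 3.50·19.5 + 0.5·0·19.5² = 68.2 m

Phase 3 (decelerating): v₀ = 3.50 m/s, a = -2.3 m/s².
v = v₀ + at → t = (0 − 3.50) / -2.3 = 1.52 s
v² = v₀² + 2aΔx → Δx = (0² − 3.50²)/(2·-2.3) = 2.66 m
Distance in phase 3 = 2.66 m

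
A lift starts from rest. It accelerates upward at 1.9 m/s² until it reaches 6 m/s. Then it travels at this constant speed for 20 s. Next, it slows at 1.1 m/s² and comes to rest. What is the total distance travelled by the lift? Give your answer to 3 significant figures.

Phase 1 (accelerating): v₀ = 0 m/s, a = 1.9 m/s².
v = v₀ + at → t = (6 − 0) / 1.9 = 3.16 s
v² = v₀² + 2aΔx → Δx = (6² − 0²)/(2·1.9) = 9.47 m

Phase 2 (constant speed): v₀ = 6.00 m/s, a = 0 m/s².
v = v₀ + at = 6.00 + (0)(20) = 6.00 m/s
Δx = v₀t + ½at² = 6.00·20 + 0.5·0·20² = 120 m

Phase 3 (decelerating): v₀ = 6.00 m/s, a = -1.1 m/s².
v = v₀ + at → t = (0 − 6.00) / -1.1 = 5.45 s
v² = v₀² + 2aΔx → Δx = (0² − 6.00²)/(2·-1.1) = 16.4 m
Total distance = 9.47 + 120 + 16.4 = 146 m

146 m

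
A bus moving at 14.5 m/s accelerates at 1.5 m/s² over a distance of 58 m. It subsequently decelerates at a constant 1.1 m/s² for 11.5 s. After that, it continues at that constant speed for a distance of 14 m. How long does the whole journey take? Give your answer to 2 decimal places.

Phase 1 (accelerating): v₀ = 14.5 m/s, a = 1.5 m/s².
v² = v₀² + 2aΔx = 14.5² + 2·1.5·58 = 384 → v = 19.6 m/s
t = (v − v₀)/a = (19.6 − 14.5)/1.5 = 3.40 s

Phase 2 (decelerating): v₀ = 19.6 m/s, a = -1.1 m/s².
v = v₀ + at = 19.6 + (-1.1)(11.5) = 6.95 m/s
Δx = v₀t + ½at² = 19.6·11.5 + 0.5·-1.1·11.5² = 153 m

Phase 3 (constant speed): v₀ = 6.95 m/s, a = 0 m/s².
Constant speed: t = d/v = 14/6.95 = 2.01 s
Total time = 3.40 + 11.5 + 2.01 = 16.9 s

16.92 s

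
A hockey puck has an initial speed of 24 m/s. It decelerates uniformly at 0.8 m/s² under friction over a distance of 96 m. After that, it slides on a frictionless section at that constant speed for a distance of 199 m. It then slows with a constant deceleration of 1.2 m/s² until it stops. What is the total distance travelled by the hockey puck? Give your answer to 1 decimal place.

471.0 m

Phase 1 (decelerating): v₀ = 24.0 m/s, a = -0.8 m/s².
v² = v₀² + 2aΔx = 24.0² + 2·-0.8·96 = 422 → v = 20.6 m/s
t = (v − v₀)/a = (20.6 − 24.0)/-0.8 = 4.31 s

Phase 2 (constant speed): v₀ = 20.6 m/s, a = 0 m/s².
Constant speed: t = d/v = 199/20.6 = 9.68 s

Phase 3 (decelerating): v₀ = 20.6 m/s, a = -1.2 m/s².
v = v₀ + at → t = (0 − 20.6) / -1.2 = 17.1 s
v² = v₀² + 2aΔx → Δx = (0² − 20.6²)/(2·-1.2) = 176 m
Total distance = 96.0 + 199 + 176 = 471 m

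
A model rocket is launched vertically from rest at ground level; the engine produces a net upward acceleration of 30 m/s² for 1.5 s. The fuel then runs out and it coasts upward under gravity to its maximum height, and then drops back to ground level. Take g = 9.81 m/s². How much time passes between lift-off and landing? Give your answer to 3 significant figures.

11.4 s

Phase 1 (powered ascent): v₀ = 0 m/s, a = 30 m/s².
v = v₀ + at = 0 + (30)(1.5) = 45.0 m/s
Δx = v₀t + ½at² = 0·1.5 + 0.5·30·1.5² = 33.8 m

Phase 2 (coasting upward): v₀ = 45.0 m/s, a = -9.81 m/s².
v = v₀ + at → t = (0 − 45.0) / -9.81 = 4.59 s
v² = v₀² + 2aΔx → Δx = (0² − 45.0²)/(2·-9.81) = 103 m

Phase 3 (free fall): v₀ = 0 m/s, a = -9.81 m/s².
Falls 137 m from rest: t = √(2·137/9.81) = 5.28 s; v = g·t = 51.8 m/s.
Total time = 1.50 + 4.59 + 5.28 = 11.4 s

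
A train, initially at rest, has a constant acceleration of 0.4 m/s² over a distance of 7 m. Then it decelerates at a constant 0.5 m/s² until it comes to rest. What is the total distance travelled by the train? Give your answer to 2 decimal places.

Phase 1 (accelerating): v₀ = 0 m/s, a = 0.4 m/s².
v² = v₀² + 2aΔx = 0² + 2·0.4·7 = 5.60 → v = 2.37 m/s
t = (v − v₀)/a = (2.37 − 0)/0.4 = 5.92 s

Phase 2 (decelerating): v₀ = 2.37 m/s, a = -0.5 m/s².
v = v₀ + at → t = (0 − 2.37) / -0.5 = 4.73 s
v² = v₀² + 2aΔx → Δx = (0² − 2.37²)/(2·-0.5) = 5.60 m
Total distance = 7.00 + 5.60 = 12.6 m

12.60 m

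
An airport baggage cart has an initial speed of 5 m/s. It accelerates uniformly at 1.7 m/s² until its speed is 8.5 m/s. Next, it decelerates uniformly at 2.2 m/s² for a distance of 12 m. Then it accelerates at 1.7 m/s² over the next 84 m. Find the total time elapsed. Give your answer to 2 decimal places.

Phase 1 (accelerating): v₀ = 5.00 m/s, a = 1.7 m/s².
v = v₀ + at → t = (8.5 − 5.00) / 1.7 = 2.06 s
v² = v₀² + 2aΔx → Δx = (8.5² − 5.00²)/(2·1.7) = 13.9 m

Phase 2 (decelerating): v₀ = 8.50 m/s, a = -2.2 m/s².
v² = v₀² + 2aΔx = 8.50² + 2·-2.2·12 = 19.4 → v = 4.41 m/s
t = (v − v₀)/a = (4.41 − 8.50)/-2.2 = 1.86 s

Phase 3 (accelerating): v₀ = 4.41 m/s, a = 1.7 m/s².
v² = v₀² + 2aΔx = 4.41² + 2·1.7·84 = 305 → v = 17.5 m/s
t = (v − v₀)/a = (17.5 − 4.41)/1.7 = 7.68 s
Total time = 2.06 + 1.86 + 7.68 = 11.6 s

11.60 s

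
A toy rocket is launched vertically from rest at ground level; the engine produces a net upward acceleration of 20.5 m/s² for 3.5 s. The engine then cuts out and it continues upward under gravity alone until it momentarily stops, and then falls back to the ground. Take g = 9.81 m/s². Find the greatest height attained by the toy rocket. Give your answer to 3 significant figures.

388 m

Phase 1 (powered ascent): v₀ = 0 m/s, a = 20.5 m/s².
v = v₀ + at = 0 + (20.5)(3.5) = 71.8 m/s
Δx = v₀t + ½at² = 0·3.5 + 0.5·20.5·3.5² = 126 m

Phase 2 (coasting upward): v₀ = 71.8 m/s, a = -9.81 m/s².
v = v₀ + at → t = (0 − 71.8) / -9.81 = 7.31 s
v² = v₀² + 2aΔx → Δx = (0² − 71.8²)/(2·-9.81) = 262 m
Maximum height = 126 + 262 = 388 m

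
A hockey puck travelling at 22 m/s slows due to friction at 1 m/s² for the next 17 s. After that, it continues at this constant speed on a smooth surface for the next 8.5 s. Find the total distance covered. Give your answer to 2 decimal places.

272.00 m

Phase 1 (decelerating): v₀ = 22.0 m/s, a = -1 m/s².
v = v₀ + at = 22.0 + (-1)(17) = 5.00 m/s
Δx = v₀t + ½at² = 22.0·17 + 0.5·-1·17² = 230 m

Phase 2 (constant speed): v₀ = 5.00 m/s, a = 0 m/s².
v = v₀ + at = 5.00 + (0)(8.5) = 5.00 m/s
Δx = v₀t + ½at² = 5.00·8.5 + 0.5·0·8.5² = 42.5 m
Total distance = 230 + 42.5 = 272 m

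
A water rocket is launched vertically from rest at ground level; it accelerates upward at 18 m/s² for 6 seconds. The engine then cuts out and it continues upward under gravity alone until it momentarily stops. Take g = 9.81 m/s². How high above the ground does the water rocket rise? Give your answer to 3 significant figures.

918 m

Phase 1 (powered ascent): v₀ = 0 m/s, a = 18 m/s².
v = v₀ + at = 0 + (18)(6) = 108 m/s
Δx = v₀t + ½at² = 0·6 + 0.5·18·6² = 324 m

Phase 2 (coasting upward): v₀ = 108 m/s, a = -9.81 m/s².
v = v₀ + at → t = (0 − 108) / -9.81 = 11.0 s
v² = v₀² + 2aΔx → Δx = (0² − 108²)/(2·-9.81) = 594 m
Maximum height = 324 + 594 = 918 m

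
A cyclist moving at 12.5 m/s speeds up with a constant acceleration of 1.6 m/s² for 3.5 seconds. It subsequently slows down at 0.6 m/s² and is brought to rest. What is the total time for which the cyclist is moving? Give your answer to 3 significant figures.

Phase 1 (accelerating): v₀ = 12.5 m/s, a = 1.6 m/s².
v = v₀ + at = 12.5 + (1.6)(3.5) = 18.1 m/s
Δx = v₀t + ½at² = 12.5·3.5 + 0.5·1.6·3.5² = 53.5 m

Phase 2 (decelerating): v₀ = 18.1 m/s, a = -0.6 m/s².
v = v₀ + at → t = (0 − 18.1) / -0.6 = 30.2 s
v² = v₀² + 2aΔx → Δx = (0² − 18.1²)/(2·-0.6) = 273 m
Total time = 3.50 + 30.2 = 33.7 s

33.7 s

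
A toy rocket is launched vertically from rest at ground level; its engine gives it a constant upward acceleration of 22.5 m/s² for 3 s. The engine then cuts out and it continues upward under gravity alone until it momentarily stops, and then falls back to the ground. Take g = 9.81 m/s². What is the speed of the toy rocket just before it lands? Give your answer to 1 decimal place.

Phase 1 (powered ascent): v₀ = 0 m/s, a = 22.5 m/s².
v = v₀ + at = 0 + (22.5)(3) = 67.5 m/s
Δx = v₀t + ½at² = 0·3 + 0.5·22.5·3² = 101 m

Phase 2 (coasting upward): v₀ = 67.5 m/s, a = -9.81 m/s².
v = v₀ + at → t = (0 − 67.5) / -9.81 = 6.88 s
v² = v₀² + 2aΔx → Δx = (0² − 67.5²)/(2·-9.81) = 232 m

Phase 3 (free fall): v₀ = 0 m/s, a = -9.81 m/s².
Falls 333 m from rest: t = √(2·333/9.81) = 8.25 s; v = g·t = 80.9 m/s.
Impact speed = 80.9 m/s

80.9 m/s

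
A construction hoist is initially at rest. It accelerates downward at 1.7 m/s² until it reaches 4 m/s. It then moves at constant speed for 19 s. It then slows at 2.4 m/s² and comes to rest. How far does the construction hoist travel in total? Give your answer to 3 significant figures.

84.0 m

Phase 1 (accelerating): v₀ = 0 m/s, a = 1.7 m/s².
v = v₀ + at → t = (4 − 0) / 1.7 = 2.35 s
v² = v₀² + 2aΔx → Δx = (4² − 0²)/(2·1.7) = 4.71 m

Phase 2 (constant speed): v₀ = 4.00 m/s, a = 0 m/s².
v = v₀ + at = 4.00 + (0)(19) = 4.00 m/s
Δx = v₀t + ½at² = 4.00·19 + 0.5·0·19² = 76.0 m

Phase 3 (decelerating): v₀ = 4.00 m/s, a = -2.4 m/s².
v = v₀ + at → t = (0 − 4.00) / -2.4 = 1.67 s
v² = v₀² + 2aΔx → Δx = (0² − 4.00²)/(2·-2.4) = 3.33 m
Total distance = 4.71 + 76.0 + 3.33 = 84.0 m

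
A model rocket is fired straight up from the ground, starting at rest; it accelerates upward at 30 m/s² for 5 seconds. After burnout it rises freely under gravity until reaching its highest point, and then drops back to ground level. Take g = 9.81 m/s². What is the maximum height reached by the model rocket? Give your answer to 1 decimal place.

Phase 1 (powered ascent): v₀ = 0 m/s, a = 30 m/s².
v = v₀ + at = 0 + (30)(5) = 150 m/s
Δx = v₀t + ½at² = 0·5 + 0.5·30·5² = 375 m

Phase 2 (coasting upward): v₀ = 150 m/s, a = -9.81 m/s².
v = v₀ + at → t = (0 − 150) / -9.81 = 15.3 s
v² = v₀² + 2aΔx → Δx = (0² − 150²)/(2·-9.81) = 1150 m
Maximum height = 375 + 1150 = 1520 m

1521.8 m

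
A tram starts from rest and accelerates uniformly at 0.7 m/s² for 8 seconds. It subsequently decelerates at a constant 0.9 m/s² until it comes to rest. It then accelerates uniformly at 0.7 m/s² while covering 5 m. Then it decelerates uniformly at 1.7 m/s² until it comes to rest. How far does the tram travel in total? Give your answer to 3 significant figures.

46.9 m

Phase 1 (accelerating): v₀ = 0 m/s, a = 0.7 m/s².
v = v₀ + at = 0 + (0.7)(8) = 5.60 m/s
Δx = v₀t + ½at² = 0·8 + 0.5·0.7·8² = 22.4 m

Phase 2 (decelerating): v₀ = 5.60 m/s, a = -0.9 m/s².
v = v₀ + at → t = (0 − 5.60) / -0.9 = 6.22 s
v² = v₀² + 2aΔx → Δx = (0² − 5.60²)/(2·-0.9) = 17.4 m

Phase 3 (accelerating): v₀ = 0 m/s, a = 0.7 m/s².
v² = v₀² + 2aΔx = 0² + 2·0.7·5 = 7.00 → v = 2.65 m/s
t = (v − v₀)/a = (2.65 − 0)/0.7 = 3.78 s

Phase 4 (decelerating): v₀ = 2.65 m/s, a = -1.7 m/s².
v = v₀ + at → t = (0 − 2.65) / -1.7 = 1.56 s
v² = v₀² + 2aΔx → Δx = (0² − 2.65²)/(2·-1.7) = 2.06 m
Total distance = 22.4 + 17.4 + 5.00 + 2.06 = 46.9 m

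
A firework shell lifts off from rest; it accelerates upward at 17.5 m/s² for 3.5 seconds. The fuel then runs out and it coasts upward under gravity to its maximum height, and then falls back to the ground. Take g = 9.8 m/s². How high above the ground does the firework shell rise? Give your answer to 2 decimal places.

298.59 m

Phase 1 (powered ascent): v₀ = 0 m/s, a = 17.5 m/s².
v = v₀ + at = 0 + (17.5)(3.5) = 61.2 m/s
Δx = v₀t + ½at² = 0·3.5 + 0.5·17.5·3.5² = 107 m

Phase 2 (coasting upward): v₀ = 61.2 m/s, a = -9.8 m/s².
v = v₀ + at → t = (0 − 61.2) / -9.8 = 6.25 s
v² = v₀² + 2aΔx → Δx = (0² − 61.2²)/(2·-9.8) = 191 m
Maximum height = 107 + 191 = 299 m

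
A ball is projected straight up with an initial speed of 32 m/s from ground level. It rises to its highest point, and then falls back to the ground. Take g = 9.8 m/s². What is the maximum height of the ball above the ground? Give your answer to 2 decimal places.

52.24 m

Phase 1 (rising): v₀ = 32.0 m/s, a = -9.8 m/s².
v = v₀ + at → t = (0 − 32.0) / -9.8 = 3.27 s
v² = v₀² + 2aΔx → Δx = (0² − 32.0²)/(2·-9.8) = 52.2 m
Maximum height = 52.2 m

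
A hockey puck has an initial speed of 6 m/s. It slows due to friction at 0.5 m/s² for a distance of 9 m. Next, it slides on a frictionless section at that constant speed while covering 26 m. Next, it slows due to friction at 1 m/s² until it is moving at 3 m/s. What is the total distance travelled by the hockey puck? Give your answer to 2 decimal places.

Phase 1 (decelerating): v₀ = 6.00 m/s, a = -0.5 m/s².
v² = v₀² + 2aΔx = 6.00² + 2·-0.5·9 = 27.0 → v = 5.20 m/s
t = (v − v₀)/a = (5.20 − 6.00)/-0.5 = 1.61 s

Phase 2 (constant speed): v₀ = 5.20 m/s, a = 0 m/s².
Constant speed: t = d/v = 26/5.20 = 5.00 s

Phase 3 (decelerating): v₀ = 5.20 m/s, a = -1 m/s².
v = v₀ + at → t = (3 − 5.20) / -1 = 2.20 s
v² = v₀² + 2aΔx → Δx = (3² − 5.20²)/(2·-1) = 9.00 m
Total distance = 9.00 + 26.0 + 9.00 = 44.0 m

44.00 m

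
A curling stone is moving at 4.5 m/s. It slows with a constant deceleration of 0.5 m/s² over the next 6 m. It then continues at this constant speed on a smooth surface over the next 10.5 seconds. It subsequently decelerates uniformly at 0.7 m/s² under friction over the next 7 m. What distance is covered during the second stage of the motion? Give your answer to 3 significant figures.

Phase 1 (decelerating): v₀ = 4.50 m/s, a = -0.5 m/s².
v² = v₀² + 2aΔx = 4.50² + 2·-0.5·6 = 14.2 → v = 3.77 m/s
t = (v − v₀)/a = (3.77 − 4.50)/-0.5 = 1.45 s

Phase 2 (constant speed): v₀ = 3.77 m/s, a = 0 m/s².
v = v₀ + at = 3.77 + (0)(10.5) = 3.77 m/s
Δx = v₀t + ½at² = 3.77·10.5 + 0.5·0·10.5² = 39.6 m
Distance in phase 2 = 39.6 m

39.6 m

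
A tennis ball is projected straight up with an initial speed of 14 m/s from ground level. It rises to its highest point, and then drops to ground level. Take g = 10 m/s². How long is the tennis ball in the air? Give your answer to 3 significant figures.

2.80 s

Phase 1 (rising): v₀ = 14.0 m/s, a = -10 m/s².
v = v₀ + at → t = (0 − 14.0) / -10 = 1.40 s
v² = v₀² + 2aΔx → Δx = (0² − 14.0²)/(2·-10) = 9.80 m

Phase 2 (falling): v₀ = 0 m/s, a = -10 m/s².
Falls 9.80 m from rest: t = √(2·9.80/10) = 1.40 s; v = g·t = 14.0 m/s.
Total time = 1.40 + 1.40 = 2.80 s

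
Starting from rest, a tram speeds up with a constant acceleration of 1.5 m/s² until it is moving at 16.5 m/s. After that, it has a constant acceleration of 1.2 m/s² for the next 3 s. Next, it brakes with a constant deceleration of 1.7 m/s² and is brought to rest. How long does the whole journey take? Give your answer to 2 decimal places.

Phase 1 (accelerating): v₀ = 0 m/s, a = 1.5 m/s².
v = v₀ + at → t = (16.5 − 0) / 1.5 = 11.0 s
v² = v₀² + 2aΔx → Δx = (16.5² − 0²)/(2·1.5) = 90.8 m

Phase 2 (accelerating): v₀ = 16.5 m/s, a = 1.2 m/s².
v = v₀ + at = 16.5 + (1.2)(3) = 20.1 m/s
Δx = v₀t + ½at² = 16.5·3 + 0.5·1.2·3² = 54.9 m

Phase 3 (decelerating): v₀ = 20.1 m/s, a = -1.7 m/s².
v = v₀ + at → t = (0 − 20.1) / -1.7 = 11.8 s
v² = v₀² + 2aΔx → Δx = (0² − 20.1²)/(2·-1.7) = 119 m
Total time = 11.0 + 3.00 + 11.8 = 25.8 s

25.82 s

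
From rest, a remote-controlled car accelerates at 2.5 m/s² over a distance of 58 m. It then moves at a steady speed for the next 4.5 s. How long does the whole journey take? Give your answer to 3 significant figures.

Phase 1 (accelerating): v₀ = 0 m/s, a = 2.5 m/s².
v² = v₀² + 2aΔx = 0² + 2·2.5·58 = 290 → v = 17.0 m/s
t = (v − v₀)/a = (17.0 − 0)/2.5 = 6.81 s

Phase 2 (constant speed): v₀ = 17.0 m/s, a = 0 m/s².
v = v₀ + at = 17.0 + (0)(4.5) = 17.0 m/s
Δx = v₀t + ½at² = 17.0·4.5 + 0.5·0·4.5² = 76.6 m
Total time = 6.81 + 4.50 = 11.3 s

11.3 s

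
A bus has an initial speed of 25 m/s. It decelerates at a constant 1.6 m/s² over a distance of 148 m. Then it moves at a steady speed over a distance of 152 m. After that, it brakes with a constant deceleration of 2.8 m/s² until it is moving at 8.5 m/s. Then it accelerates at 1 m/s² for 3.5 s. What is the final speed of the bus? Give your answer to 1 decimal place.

12.0 m/s

Phase 1 (decelerating): v₀ = 25.0 m/s, a = -1.6 m/s².
v² = v₀² + 2aΔx = 25.0² + 2·-1.6·148 = 151 → v = 12.3 m/s
t = (v − v₀)/a = (12.3 − 25.0)/-1.6 = 7.93 s

Phase 2 (constant speed): v₀ = 12.3 m/s, a = 0 m/s².
Constant speed: t = d/v = 152/12.3 = 12.4 s

Phase 3 (decelerating): v₀ = 12.3 m/s, a = -2.8 m/s².
v = v₀ + at → t = (8.5 − 12.3) / -2.8 = 1.36 s
v² = v₀² + 2aΔx → Δx = (8.5² − 12.3²)/(2·-2.8) = 14.1 m

Phase 4 (accelerating): v₀ = 8.50 m/s, a = 1 m/s².
v = v₀ + at = 8.50 + (1)(3.5) = 12.0 m/s
Δx = v₀t + ½at² = 8.50·3.5 + 0.5·1·3.5² = 35.9 m
Final speed = 12.0 m/s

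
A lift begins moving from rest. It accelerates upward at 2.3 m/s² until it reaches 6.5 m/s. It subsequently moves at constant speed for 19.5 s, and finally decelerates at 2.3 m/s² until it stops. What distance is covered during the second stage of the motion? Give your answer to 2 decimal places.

Phase 1 (accelerating): v₀ = 0 m/s, a = 2.3 m/s².
v = v₀ + at → t = (6.5 − 0) / 2.3 = 2.83 s
v² = v₀² + 2aΔx → Δx = (6.5² − 0²)/(2·2.3) = 9.18 m

Phase 2 (constant speed): v₀ = 6.50 m/s, a = 0 m/s².
v = v₀ + at = 6.50 + (0)(19.5) = 6.50 m/s
Δx = v₀t + ½at² = 6.50·19.5 + 0.5·0·19.5² = 127 m
Distance in phase 2 = 127 m

126.75 m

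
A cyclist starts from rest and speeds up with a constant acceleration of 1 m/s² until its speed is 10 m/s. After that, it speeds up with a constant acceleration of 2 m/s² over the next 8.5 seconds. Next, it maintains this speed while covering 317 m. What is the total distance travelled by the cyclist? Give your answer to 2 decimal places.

524.25 m

Phase 1 (accelerating): v₀ = 0 m/s, a = 1 m/s².
v = v₀ + at → t = (10 − 0) / 1 = 10.0 s
v² = v₀² + 2aΔx → Δx = (10² − 0²)/(2·1) = 50.0 m

Phase 2 (accelerating): v₀ = 10.0 m/s, a = 2 m/s².
v = v₀ + at = 10.0 + (2)(8.5) = 27.0 m/s
Δx = v₀t + ½at² = 10.0·8.5 + 0.5·2·8.5² = 157 m

Phase 3 (constant speed): v₀ = 27.0 m/s, a = 0 m/s².
Constant speed: t = d/v = 317/27.0 = 11.7 s
Total distance = 50.0 + 157 + 317 = 524 m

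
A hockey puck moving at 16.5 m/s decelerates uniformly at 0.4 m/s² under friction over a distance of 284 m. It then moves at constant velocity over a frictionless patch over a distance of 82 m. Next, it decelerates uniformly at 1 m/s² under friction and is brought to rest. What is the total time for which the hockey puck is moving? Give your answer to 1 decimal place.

43.4 s

Phase 1 (decelerating): v₀ = 16.5 m/s, a = -0.4 m/s².
v² = v₀² + 2aΔx = 16.5² + 2·-0.4·284 = 45.0 → v = 6.71 m/s
t = (v − v₀)/a = (6.71 − 16.5)/-0.4 = 24.5 s

Phase 2 (constant speed): v₀ = 6.71 m/s, a = 0 m/s².
Constant speed: t = d/v = 82/6.71 = 12.2 s

Phase 3 (decelerating): v₀ = 6.71 m/s, a = -1 m/s².
v = v₀ + at → t = (0 − 6.71) / -1 = 6.71 s
v² = v₀² + 2aΔx → Δx = (0² − 6.71²)/(2·-1) = 22.5 m
Total time = 24.5 + 12.2 + 6.71 = 43.4 s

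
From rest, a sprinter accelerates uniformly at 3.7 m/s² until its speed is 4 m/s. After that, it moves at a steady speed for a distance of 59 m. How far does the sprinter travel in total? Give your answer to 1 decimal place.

Phase 1 (accelerating): v₀ = 0 m/s, a = 3.7 m/s².
v = v₀ + at → t = (4 − 0) / 3.7 = 1.08 s
v² = v₀² + 2aΔx → Δx = (4² − 0²)/(2·3.7) = 2.16 m

Phase 2 (constant speed): v₀ = 4.00 m/s, a = 0 m/s².
Constant speed: t = d/v = 59/4.00 = 14.8 s
Total distance = 2.16 + 59.0 = 61.2 m

61.2 m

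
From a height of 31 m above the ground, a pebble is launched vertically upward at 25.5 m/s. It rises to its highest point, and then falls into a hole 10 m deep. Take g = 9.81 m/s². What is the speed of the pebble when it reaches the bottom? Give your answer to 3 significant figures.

Phase 1 (rising): v₀ = 25.5 m/s, a = -9.81 m/s².
v = v₀ + at → t = (0 − 25.5) / -9.81 = 2.60 s
v² = v₀² + 2aΔx → Δx = (0² − 25.5²)/(2·-9.81) = 33.1 m

Phase 2 (falling): v₀ = 0 m/s, a = -9.81 m/s².
Falls 74.1 m from rest: t = √(2·74.1/9.81) = 3.89 s; v = g·t = 38.1 m/s.
Final speed = 38.1 m/s

38.1 m/s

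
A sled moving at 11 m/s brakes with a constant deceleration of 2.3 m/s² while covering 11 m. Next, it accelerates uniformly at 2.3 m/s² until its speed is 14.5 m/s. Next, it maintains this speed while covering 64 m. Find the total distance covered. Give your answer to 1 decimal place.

Phase 1 (decelerating): v₀ = 11.0 m/s, a = -2.3 m/s².
v² = v₀² + 2aΔx = 11.0² + 2·-2.3·11 = 70.4 → v = 8.39 m/s
t = (v − v₀)/a = (8.39 − 11.0)/-2.3 = 1.13 s

Phase 2 (accelerating): v₀ = 8.39 m/s, a = 2.3 m/s².
v = v₀ + at → t = (14.5 − 8.39) / 2.3 = 2.66 s
v² = v₀² + 2aΔx → Δx = (14.5² − 8.39²)/(2·2.3) = 30.4 m

Phase 3 (constant speed): v₀ = 14.5 m/s, a = 0 m/s².
Constant speed: t = d/v = 64/14.5 = 4.41 s
Total distance = 11.0 + 30.4 + 64.0 = 105 m

105.4 m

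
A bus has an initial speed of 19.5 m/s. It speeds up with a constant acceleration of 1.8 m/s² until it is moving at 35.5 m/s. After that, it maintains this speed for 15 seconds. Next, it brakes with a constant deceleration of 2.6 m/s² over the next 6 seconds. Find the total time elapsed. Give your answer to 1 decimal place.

29.9 s

Phase 1 (accelerating): v₀ = 19.5 m/s, a = 1.8 m/s².
v = v₀ + at → t = (35.5 − 19.5) / 1.8 = 8.89 s
v² = v₀² + 2aΔx → Δx = (35.5² − 19.5²)/(2·1.8) = 244 m

Phase 2 (constant speed): v₀ = 35.5 m/s, a = 0 m/s².
v = v₀ + at = 35.5 + (0)(15) = 35.5 m/s
Δx = v₀t + ½at² = 35.5·15 + 0.5·0·15² = 532 m

Phase 3 (decelerating): v₀ = 35.5 m/s, a = -2.6 m/s².
v = v₀ + at = 35.5 + (-2.6)(6) = 19.9 m/s
Δx = v₀t + ½at² = 35.5·6 + 0.5·-2.6·6² = 166 m
Total time = 8.89 + 15.0 + 6.00 = 29.9 s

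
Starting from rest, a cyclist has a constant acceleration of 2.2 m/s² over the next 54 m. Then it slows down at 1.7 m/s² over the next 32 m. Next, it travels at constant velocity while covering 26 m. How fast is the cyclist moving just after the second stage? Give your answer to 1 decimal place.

11.3 m/s

Phase 1 (accelerating): v₀ = 0 m/s, a = 2.2 m/s².
v² = v₀² + 2aΔx = 0² + 2·2.2·54 = 238 → v = 15.4 m/s
t = (v − v₀)/a = (15.4 − 0)/2.2 = 7.01 s

Phase 2 (decelerating): v₀ = 15.4 m/s, a = -1.7 m/s².
v² = v₀² + 2aΔx = 15.4² + 2·-1.7·32 = 129 → v = 11.3 m/s
t = (v − v₀)/a = (11.3 − 15.4)/-1.7 = 2.39 s
Speed at end of phase 2 = 11.3 m/s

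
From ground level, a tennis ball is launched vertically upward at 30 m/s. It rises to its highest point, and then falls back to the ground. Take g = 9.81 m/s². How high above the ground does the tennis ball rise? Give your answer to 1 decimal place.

Phase 1 (rising): v₀ = 30.0 m/s, a = -9.81 m/s².
v = v₀ + at → t = (0 − 30.0) / -9.81 = 3.06 s
v² = v₀² + 2aΔx → Δx = (0² − 30.0²)/(2·-9.81) = 45.9 m
Maximum height = 45.9 m

45.9 m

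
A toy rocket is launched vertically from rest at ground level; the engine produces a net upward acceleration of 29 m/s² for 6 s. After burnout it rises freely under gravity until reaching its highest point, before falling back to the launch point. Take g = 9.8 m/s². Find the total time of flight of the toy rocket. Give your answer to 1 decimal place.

44.3 s

Phase 1 (powered ascent): v₀ = 0 m/s, a = 29 m/s².
v = v₀ + at = 0 + (29)(6) = 174 m/s
Δx = v₀t + ½at² = 0·6 + 0.5·29·6² = 522 m

Phase 2 (coasting upward): v₀ = 174 m/s, a = -9.8 m/s².
v = v₀ + at → t = (0 − 174) / -9.8 = 17.8 s
v² = v₀² + 2aΔx → Δx = (0² − 174²)/(2·-9.8) = 1540 m

Phase 3 (free fall): v₀ = 0 m/s, a = -9.8 m/s².
Falls 2070 m from rest: t = √(2·2070/9.8) = 20.5 s; v = g·t = 201 m/s.
Total time = 6.00 + 17.8 + 20.5 = 44.3 s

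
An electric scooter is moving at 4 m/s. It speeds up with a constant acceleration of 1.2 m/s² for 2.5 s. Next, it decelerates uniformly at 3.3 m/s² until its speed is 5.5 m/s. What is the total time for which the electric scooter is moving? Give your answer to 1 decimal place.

3.0 s

Phase 1 (accelerating): v₀ = 4.00 m/s, a = 1.2 m/s².
v = v₀ + at = 4.00 + (1.2)(2.5) = 7.00 m/s
Δx = v₀t + ½at² = 4.00·2.5 + 0.5·1.2·2.5² = 13.8 m

Phase 2 (decelerating): v₀ = 7.00 m/s, a = -3.3 m/s².
v = v₀ + at → t = (5.5 − 7.00) / -3.3 = 0.455 s
v² = v₀² + 2aΔx → Δx = (5.5² − 7.00²)/(2·-3.3) = 2.84 m
Total time = 2.50 + 0.455 = 2.95 s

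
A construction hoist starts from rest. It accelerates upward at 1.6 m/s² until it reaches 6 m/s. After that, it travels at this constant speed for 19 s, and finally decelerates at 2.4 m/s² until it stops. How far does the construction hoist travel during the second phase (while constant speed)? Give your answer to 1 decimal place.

114.0 m

Phase 1 (accelerating): v₀ = 0 m/s, a = 1.6 m/s².
v = v₀ + at → t = (6 − 0) / 1.6 = 3.75 s
v² = v₀² + 2aΔx → Δx = (6² − 0²)/(2·1.6) = 11.2 m

Phase 2 (constant speed): v₀ = 6.00 m/s, a = 0 m/s².
v = v₀ + at = 6.00 + (0)(19) = 6.00 m/s
Δx = v₀t + ½at² = 6.00·19 + 0.5·0·19² = 114 m
Distance in phase 2 = 114 m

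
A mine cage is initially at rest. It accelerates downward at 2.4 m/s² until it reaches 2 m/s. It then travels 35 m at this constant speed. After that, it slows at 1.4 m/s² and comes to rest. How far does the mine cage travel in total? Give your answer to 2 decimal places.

37.26 m

Phase 1 (accelerating): v₀ = 0 m/s, a = 2.4 m/s².
v = v₀ + at → t = (2 − 0) / 2.4 = 0.833 s
v² = v₀² + 2aΔx → Δx = (2² − 0²)/(2·2.4) = 0.833 m

Phase 2 (constant speed): v₀ = 2.00 m/s, a = 0 m/s².
Constant speed: t = d/v = 35/2.00 = 17.5 s

Phase 3 (decelerating): v₀ = 2.00 m/s, a = -1.4 m/s².
v = v₀ + at → t = (0 − 2.00) / -1.4 = 1.43 s
v² = v₀² + 2aΔx → Δx = (0² − 2.00²)/(2·-1.4) = 1.43 m
Total distance = 0.833 + 35.0 + 1.43 = 37.3 m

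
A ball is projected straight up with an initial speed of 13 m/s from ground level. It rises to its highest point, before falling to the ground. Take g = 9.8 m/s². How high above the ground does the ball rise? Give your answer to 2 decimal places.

8.62 m

Phase 1 (rising): v₀ = 13.0 m/s, a = -9.8 m/s².
v = v₀ + at → t = (0 − 13.0) / -9.8 = 1.33 s
v² = v₀² + 2aΔx → Δx = (0² − 13.0²)/(2·-9.8) = 8.62 m
Maximum height = 8.62 m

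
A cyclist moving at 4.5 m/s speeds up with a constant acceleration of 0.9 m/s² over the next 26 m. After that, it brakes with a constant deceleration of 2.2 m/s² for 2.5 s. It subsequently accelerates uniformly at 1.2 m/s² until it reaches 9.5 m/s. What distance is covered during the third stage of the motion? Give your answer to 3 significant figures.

Phase 1 (accelerating): v₀ = 4.50 m/s, a = 0.9 m/s².
v² = v₀² + 2aΔx = 4.50² + 2·0.9·26 = 67.1 → v = 8.19 m/s
t = (v − v₀)/a = (8.19 − 4.50)/0.9 = 4.10 s

Phase 2 (decelerating): v₀ = 8.19 m/s, a = -2.2 m/s².
v = v₀ + at = 8.19 + (-2.2)(2.5) = 2.69 m/s
Δx = v₀t + ½at² = 8.19·2.5 + 0.5·-2.2·2.5² = 13.6 m

Phase 3 (accelerating): v₀ = 2.69 m/s, a = 1.2 m/s².
v = v₀ + at → t = (9.5 − 2.69) / 1.2 = 5.68 s
v² = v₀² + 2aΔx → Δx = (9.5² − 2.69²)/(2·1.2) = 34.6 m
Distance in phase 3 = 34.6 m

34.6 m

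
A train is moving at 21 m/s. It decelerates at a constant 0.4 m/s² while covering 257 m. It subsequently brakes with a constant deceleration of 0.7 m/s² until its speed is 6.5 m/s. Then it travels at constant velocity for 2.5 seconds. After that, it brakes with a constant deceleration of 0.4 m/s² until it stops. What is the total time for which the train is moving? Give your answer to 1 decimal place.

Phase 1 (decelerating): v₀ = 21.0 m/s, a = -0.4 m/s².
v² = v₀² + 2aΔx = 21.0² + 2·-0.4·257 = 235 → v = 15.3 m/s
t = (v − v₀)/a = (15.3 − 21.0)/-0.4 = 14.1 s

Phase 2 (decelerating): v₀ = 15.3 m/s, a = -0.7 m/s².
v = v₀ + at → t = (6.5 − 15.3) / -0.7 = 12.6 s
v² = v₀² + 2aΔx → Δx = (6.5² − 15.3²)/(2·-0.7) = 138 m

Phase 3 (constant speed): v₀ = 6.50 m/s, a = 0 m/s².
v = v₀ + at = 6.50 + (0)(2.5) = 6.50 m/s
Δx = v₀t + ½at² = 6.50·2.5 + 0.5·0·2.5² = 16.2 m

Phase 4 (decelerating): v₀ = 6.50 m/s, a = -0.4 m/s².
v = v₀ + at → t = (0 − 6.50) / -0.4 = 16.2 s
v² = v₀² + 2aΔx → Δx = (0² − 6.50²)/(2·-0.4) = 52.8 m
Total time = 14.1 + 12.6 + 2.50 + 16.2 = 45.5 s

45.5 s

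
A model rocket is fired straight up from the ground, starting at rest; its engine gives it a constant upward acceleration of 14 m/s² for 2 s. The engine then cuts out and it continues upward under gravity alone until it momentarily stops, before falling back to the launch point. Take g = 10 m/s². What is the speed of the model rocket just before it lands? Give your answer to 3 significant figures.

Phase 1 (powered ascent): v₀ = 0 m/s, a = 14 m/s².
v = v₀ + at = 0 + (14)(2) = 28.0 m/s
Δx = v₀t + ½at² = 0·2 + 0.5·14·2² = 28.0 m

Phase 2 (coasting upward): v₀ = 28.0 m/s, a = -10 m/s².
v = v₀ + at → t = (0 − 28.0) / -10 = 2.80 s
v² = v₀² + 2aΔx → Δx = (0² − 28.0²)/(2·-10) = 39.2 m

Phase 3 (free fall): v₀ = 0 m/s, a = -10 m/s².
Falls 67.2 m from rest: t = √(2·67.2/10) = 3.67 s; v = g·t = 36.7 m/s.
Impact speed = 36.7 m/s

36.7 m/s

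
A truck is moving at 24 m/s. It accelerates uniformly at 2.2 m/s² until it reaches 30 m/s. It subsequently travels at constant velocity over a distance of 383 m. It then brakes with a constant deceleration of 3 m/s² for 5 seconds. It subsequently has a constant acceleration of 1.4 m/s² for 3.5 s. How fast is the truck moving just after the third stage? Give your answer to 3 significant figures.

Phase 1 (accelerating): v₀ = 24.0 m/s, a = 2.2 m/s².
v = v₀ + at → t = (30 − 24.0) / 2.2 = 2.73 s
v² = v₀² + 2aΔx → Δx = (30² − 24.0²)/(2·2.2) = 73.6 m

Phase 2 (constant speed): v₀ = 30.0 m/s, a = 0 m/s².
Constant speed: t = d/v = 383/30.0 = 12.8 s

Phase 3 (decelerating): v₀ = 30.0 m/s, a = -3 m/s².
v = v₀ + at = 30.0 + (-3)(5) = 15.0 m/s
Δx = v₀t + ½at² = 30.0·5 + 0.5·-3·5² = 112 m
Speed at end of phase 3 = 15.0 m/s

15.0 m/s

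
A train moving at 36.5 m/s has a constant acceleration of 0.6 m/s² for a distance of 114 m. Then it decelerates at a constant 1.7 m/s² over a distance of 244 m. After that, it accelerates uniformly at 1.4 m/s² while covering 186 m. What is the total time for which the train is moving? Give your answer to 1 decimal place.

17.0 s

Phase 1 (accelerating): v₀ = 36.5 m/s, a = 0.6 m/s².
v² = v₀² + 2aΔx = 36.5² + 2·0.6·114 = 1470 → v = 38.3 m/s
t = (v − v₀)/a = (38.3 − 36.5)/0.6 = 3.05 s

Phase 2 (decelerating): v₀ = 38.3 m/s, a = -1.7 m/s².
v² = v₀² + 2aΔx = 38.3² + 2·-1.7·244 = 639 → v = 25.3 m/s
t = (v − v₀)/a = (25.3 − 38.3)/-1.7 = 7.67 s

Phase 3 (accelerating): v₀ = 25.3 m/s, a = 1.4 m/s².
v² = v₀² + 2aΔx = 25.3² + 2·1.4·186 = 1160 → v = 34.1 m/s
t = (v − v₀)/a = (34.1 − 25.3)/1.4 = 6.27 s
Total time = 3.05 + 7.67 + 6.27 = 17.0 s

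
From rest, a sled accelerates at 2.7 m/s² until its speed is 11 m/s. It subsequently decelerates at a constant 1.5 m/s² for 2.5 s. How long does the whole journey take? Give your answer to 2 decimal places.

Phase 1 (accelerating): v₀ = 0 m/s, a = 2.7 m/s².
v = v₀ + at → t = (11 − 0) / 2.7 = 4.07 s
v² = v₀² + 2aΔx → Δx = (11² − 0²)/(2·2.7) = 22.4 m

Phase 2 (decelerating): v₀ = 11.0 m/s, a = -1.5 m/s².
v = v₀ + at = 11.0 + (-1.5)(2.5) = 7.25 m/s
Δx = v₀t + ½at² = 11.0·2.5 + 0.5·-1.5·2.5² = 22.8 m
Total time = 4.07 + 2.50 = 6.57 s

6.57 s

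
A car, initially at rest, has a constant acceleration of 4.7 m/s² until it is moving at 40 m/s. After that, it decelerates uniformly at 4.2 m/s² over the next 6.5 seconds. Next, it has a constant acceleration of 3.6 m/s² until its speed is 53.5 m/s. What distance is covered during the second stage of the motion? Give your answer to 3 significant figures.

Phase 1 (accelerating): v₀ = 0 m/s, a = 4.7 m/s².
v = v₀ + at → t = (40 − 0) / 4.7 = 8.51 s
v² = v₀² + 2aΔx → Δx = (40² − 0²)/(2·4.7) = 170 m

Phase 2 (decelerating): v₀ = 40.0 m/s, a = -4.2 m/s².
v = v₀ + at = 40.0 + (-4.2)(6.5) = 12.7 m/s
Δx = v₀t + ½at² = 40.0·6.5 + 0.5·-4.2·6.5² = 171 m
Distance in phase 2 = 171 m

171 m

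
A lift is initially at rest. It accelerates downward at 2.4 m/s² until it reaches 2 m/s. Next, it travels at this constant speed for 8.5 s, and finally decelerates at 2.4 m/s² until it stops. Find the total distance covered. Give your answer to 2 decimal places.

Phase 1 (accelerating): v₀ = 0 m/s, a = 2.4 m/s².
v = v₀ + at → t = (2 − 0) / 2.4 = 0.833 s
v² = v₀² + 2aΔx → Δx = (2² − 0²)/(2·2.4) = 0.833 m

Phase 2 (constant speed): v₀ = 2.00 m/s, a = 0 m/s².
v = v₀ + at = 2.00 + (0)(8.5) = 2.00 m/s
Δx = v₀t + ½at² = 2.00·8.5 + 0.5·0·8.5² = 17.0 m

Phase 3 (decelerating): v₀ = 2.00 m/s, a = -2.4 m/s².
v = v₀ + at → t = (0 − 2.00) / -2.4 = 0.833 s
v² = v₀² + 2aΔx → Δx = (0² − 2.00²)/(2·-2.4) = 0.833 m
Total distance = 0.833 + 17.0 + 0.833 = 18.7 m

18.67 m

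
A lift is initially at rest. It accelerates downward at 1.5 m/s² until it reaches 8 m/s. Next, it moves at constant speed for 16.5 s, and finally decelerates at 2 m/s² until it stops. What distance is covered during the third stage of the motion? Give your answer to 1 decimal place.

Phase 1 (accelerating): v₀ = 0 m/s, a = 1.5 m/s².
v = v₀ + at → t = (8 − 0) / 1.5 = 5.33 s
v² = v₀² + 2aΔx → Δx = (8² − 0²)/(2·1.5) = 21.3 m

Phase 2 (constant speed): v₀ = 8.00 m/s, a = 0 m/s².
v = v₀ + at = 8.00 + (0)(16.5) = 8.00 m/s
Δx = v₀t + ½at² = 8.00·16.5 + 0.5·0·16.5² = 132 m

Phase 3 (decelerating): v₀ = 8.00 m/s, a = -2 m/s².
v = v₀ + at → t = (0 − 8.00) / -2 = 4.00 s
v² = v₀² + 2aΔx → Δx = (0² − 8.00²)/(2·-2) = 16.0 m
Distance in phase 3 = 16.0 m

16.0 m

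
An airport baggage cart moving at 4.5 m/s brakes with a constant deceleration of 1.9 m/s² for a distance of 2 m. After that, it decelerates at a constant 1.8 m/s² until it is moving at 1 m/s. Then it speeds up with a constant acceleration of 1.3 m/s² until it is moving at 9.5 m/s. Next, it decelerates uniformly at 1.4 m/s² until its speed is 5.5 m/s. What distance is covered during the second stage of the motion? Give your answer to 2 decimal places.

3.24 m

Phase 1 (decelerating): v₀ = 4.50 m/s, a = -1.9 m/s².
v² = v₀² + 2aΔx = 4.50² + 2·-1.9·2 = 12.7 → v = 3.56 m/s
t = (v − v₀)/a = (3.56 − 4.50)/-1.9 = 0.496 s

Phase 2 (decelerating): v₀ = 3.56 m/s, a = -1.8 m/s².
v = v₀ + at → t = (1 − 3.56) / -1.8 = 1.42 s
v² = v₀² + 2aΔx → Δx = (1² − 3.56²)/(2·-1.8) = 3.24 m
Distance in phase 2 = 3.24 m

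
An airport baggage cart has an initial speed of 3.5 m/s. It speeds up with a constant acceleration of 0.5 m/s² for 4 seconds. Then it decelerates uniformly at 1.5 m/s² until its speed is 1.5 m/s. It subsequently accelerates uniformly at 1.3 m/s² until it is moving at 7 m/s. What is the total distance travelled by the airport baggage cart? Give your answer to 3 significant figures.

Phase 1 (accelerating): v₀ = 3.50 m/s, a = 0.5 m/s².
v = v₀ + at = 3.50 + (0.5)(4) = 5.50 m/s
Δx = v₀t + ½at² = 3.50·4 + 0.5·0.5·4² = 18.0 m

Phase 2 (decelerating): v₀ = 5.50 m/s, a = -1.5 m/s².
v = v₀ + at → t = (1.5 − 5.50) / -1.5 = 2.67 s
v² = v₀² + 2aΔx → Δx = (1.5² − 5.50²)/(2·-1.5) = 9.33 m

Phase 3 (accelerating): v₀ = 1.50 m/s, a = 1.3 m/s².
v = v₀ + at → t = (7 − 1.50) / 1.3 = 4.23 s
v² = v₀² + 2aΔx → Δx = (7² − 1.50²)/(2·1.3) = 18.0 m
Total distance = 18.0 + 9.33 + 18.0 = 45.3 m

45.3 m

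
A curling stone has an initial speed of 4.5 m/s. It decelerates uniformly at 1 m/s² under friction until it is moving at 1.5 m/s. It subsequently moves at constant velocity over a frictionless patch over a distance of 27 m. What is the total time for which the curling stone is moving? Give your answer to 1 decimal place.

Phase 1 (decelerating): v₀ = 4.50 m/s, a = -1 m/s².
v = v₀ + at → t = (1.5 − 4.50) / -1 = 3.00 s
v² = v₀² + 2aΔx → Δx = (1.5² − 4.50²)/(2·-1) = 9.00 m

Phase 2 (constant speed): v₀ = 1.50 m/s, a = 0 m/s².
Constant speed: t = d/v = 27/1.50 = 18.0 s
Total time = 3.00 + 18.0 = 21.0 s

21.0 s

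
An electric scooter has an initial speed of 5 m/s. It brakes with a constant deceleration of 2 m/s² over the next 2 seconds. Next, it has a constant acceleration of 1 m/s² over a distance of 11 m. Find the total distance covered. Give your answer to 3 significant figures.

Phase 1 (decelerating): v₀ = 5.00 m/s, a = -2 m/s².
v = v₀ + at = 5.00 + (-2)(2) = 1.00 m/s
Δx = v₀t + ½at² = 5.00·2 + 0.5·-2·2² = 6.00 m

Phase 2 (accelerating): v₀ = 1.00 m/s, a = 1 m/s².
v² = v₀² + 2aΔx = 1.00² + 2·1·11 = 23.0 → v = 4.80 m/s
t = (v − v₀)/a = (4.80 − 1.00)/1 = 3.80 s
Total distance = 6.00 + 11.0 = 17.0 m

17.0 m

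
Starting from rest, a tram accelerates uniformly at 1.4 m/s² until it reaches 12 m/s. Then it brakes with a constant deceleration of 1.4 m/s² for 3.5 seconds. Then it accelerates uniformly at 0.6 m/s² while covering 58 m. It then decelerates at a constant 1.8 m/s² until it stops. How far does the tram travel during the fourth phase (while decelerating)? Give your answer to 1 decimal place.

Phase 1 (accelerating): v₀ = 0 m/s, a = 1.4 m/s².
v = v₀ + at → t = (12 − 0) / 1.4 = 8.57 s
v² = v₀² + 2aΔx → Δx = (12² − 0²)/(2·1.4) = 51.4 m

Phase 2 (decelerating): v₀ = 12.0 m/s, a = -1.4 m/s².
v = v₀ + at = 12.0 + (-1.4)(3.5) = 7.10 m/s
Δx = v₀t + ½at² = 12.0·3.5 + 0.5·-1.4·3.5² = 33.4 m

Phase 3 (accelerating): v₀ = 7.10 m/s, a = 0.6 m/s².
v² = v₀² + 2aΔx = 7.10² + 2·0.6·58 = 120 → v = 11.0 m/s
t = (v − v₀)/a = (11.0 − 7.10)/0.6 = 6.42 s

Phase 4 (decelerating): v₀ = 11.0 m/s, a = -1.8 m/s².
v = v₀ + at → t = (0 − 11.0) / -1.8 = 6.09 s
v² = v₀² + 2aΔx → Δx = (0² − 11.0²)/(2·-1.8) = 33.3 m
Distance in phase 4 = 33.3 m

33.3 m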